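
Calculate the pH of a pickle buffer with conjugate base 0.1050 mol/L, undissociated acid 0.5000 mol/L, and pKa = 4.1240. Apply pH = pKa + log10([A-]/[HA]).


ratio = [A-] / [HA] = 0.1050 / 0.5000 = 0.2100
log10(ratio) = -0.6778
pH = pKa + log10(ratio) = 4.1240 - 0.6778 = 3.4462


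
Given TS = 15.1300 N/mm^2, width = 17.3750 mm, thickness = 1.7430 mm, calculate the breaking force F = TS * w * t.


Formula: F = TS * w * t
Substituting: F = 15.1300 * 17.3750 * 1.7430
Result: 458.2064 N


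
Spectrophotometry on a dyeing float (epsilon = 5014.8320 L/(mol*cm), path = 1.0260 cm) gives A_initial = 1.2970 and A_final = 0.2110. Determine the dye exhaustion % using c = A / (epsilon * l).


c_initial = A_i / (epsilon * l) = 1.2970 / (5014.8320 * 1.0260) = 2.5208e-04 mol/L
c_final = A_f / (epsilon * l) = 0.2110 / (5014.8320 * 1.0260) = 4.1009e-05 mol/L
Exhaustion = (c_initial - c_final) / c_initial * 100 = (2.5208e-04 - 4.1009e-05) / 2.5208e-04 * 100 = 83.7317 %


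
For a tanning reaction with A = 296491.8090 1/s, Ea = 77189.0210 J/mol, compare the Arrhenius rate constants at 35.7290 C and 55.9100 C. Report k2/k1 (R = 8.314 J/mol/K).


T1 = 35.7290 + 273.15 = 308.8790 K; T2 = 55.9100 + 273.15 = 329.0600 K
k1 = A * exp(-Ea/(R*T1)) = 296491.8090 * exp(-77189.0210/(8.314*308.8790)) = 2.6187e-08 1/s
k2 = A * exp(-Ea/(R*T2)) = 296491.8090 * exp(-77189.0210/(8.314*329.0600)) = 1.6545e-07 1/s
k2/k1 = 1.6545e-07 / 2.6187e-08 = 6.3181


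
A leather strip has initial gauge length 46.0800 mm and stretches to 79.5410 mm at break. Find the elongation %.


Formula: Elongation = (Lf - L0) / L0 * 100
Substituting: Elongation = (79.5410 - 46.0800) / 46.0800 * 100
Result: 72.6150 %


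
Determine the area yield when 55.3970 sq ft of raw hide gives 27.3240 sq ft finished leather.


Formula: Yield = finished / raw * 100
Substituting: Yield = 27.3240 / 55.3970 * 100
Result: 49.3240 %


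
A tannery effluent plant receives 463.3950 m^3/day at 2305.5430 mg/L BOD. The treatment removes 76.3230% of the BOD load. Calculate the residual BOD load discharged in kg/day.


Load_in = volume * conc / 1000 = 463.3950 * 2305.5430 / 1000 = 1068.3771 kg/day
Removed = Load_in * eff / 100 = 1068.3771 * 76.3230 / 100 = 815.4175 kg/day
Load_out = Load_in - Removed = 1068.3771 - 815.4175 = 252.9596 kg/day


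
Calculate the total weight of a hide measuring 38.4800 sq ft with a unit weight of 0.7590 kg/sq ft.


Formula: Weight = area * weight_per_sqft
Substituting: Weight = 38.4800 * 0.7590
Result: 29.2063 kg


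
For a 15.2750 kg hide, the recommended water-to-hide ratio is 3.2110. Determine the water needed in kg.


Formula: Water = hide_weight * ratio
Substituting: Water = 15.2750 * 3.2110
Result: 49.0480 kg


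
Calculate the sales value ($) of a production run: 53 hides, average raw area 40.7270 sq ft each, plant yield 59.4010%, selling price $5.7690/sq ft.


Raw_total = N * avg_area = 53 * 40.7270 = 2158.5310 sq ft
Finished = Raw_total * yield / 100 = 2158.5310 * 59.4010 / 100 = 1282.1890 sq ft
Value = Finished * price = 1282.1890 * 5.7690 = 7396.9483 $


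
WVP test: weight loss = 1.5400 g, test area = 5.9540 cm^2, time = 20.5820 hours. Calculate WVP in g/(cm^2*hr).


Formula: WVP = loss / (area * time)
Substituting: WVP = 1.5400 / (5.9540 * 20.5820)
Result: 0.0125668 g/(cm^2*hr)


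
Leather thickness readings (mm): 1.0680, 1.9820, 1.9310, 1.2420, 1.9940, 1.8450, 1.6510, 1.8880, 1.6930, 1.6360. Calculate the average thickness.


Formula: Average = sum / n
Substituting: Average = 16.9300 / 10
Result: 1.6930 mm


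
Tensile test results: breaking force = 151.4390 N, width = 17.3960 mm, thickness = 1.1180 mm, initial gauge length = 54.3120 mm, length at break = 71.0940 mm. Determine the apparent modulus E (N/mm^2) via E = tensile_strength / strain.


TS = F / (w * t) = 151.4390 / (17.3960 * 1.1180) = 7.7866 N/mm^2
strain = (Lf - L0) / L0 = (71.0940 - 54.3120) / 54.3120 = 0.3090
E = TS / strain = 7.7866 / 0.3090 = 25.1999 N/mm^2


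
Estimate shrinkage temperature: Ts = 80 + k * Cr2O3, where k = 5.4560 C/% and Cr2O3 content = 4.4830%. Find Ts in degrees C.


Formula: Ts = 80 + k * Cr2O3
Substituting: Ts = 80 + 5.4560 * 4.4830
Result: 104.4592 C


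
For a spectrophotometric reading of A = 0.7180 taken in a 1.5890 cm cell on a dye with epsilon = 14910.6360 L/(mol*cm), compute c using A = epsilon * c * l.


Formula: c = A / (epsilon * l)
Substituting: c = 0.7180 / (14910.6360 * 1.5890)
Result: 3.0304e-05 mol/L


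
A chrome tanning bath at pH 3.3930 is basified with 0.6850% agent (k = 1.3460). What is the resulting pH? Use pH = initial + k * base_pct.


Formula: pH_final = pH_initial + k * base_pct
Substituting: pH_final = 3.3930 + 1.3460 * 0.6850
Result: 4.3150


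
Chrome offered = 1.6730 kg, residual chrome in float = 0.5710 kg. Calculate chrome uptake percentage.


Formula: Uptake = (offered - residual) / offered * 100
Substituting: Uptake = (1.6730 - 0.5710) / 1.6730 * 100
Result: 65.8697 %


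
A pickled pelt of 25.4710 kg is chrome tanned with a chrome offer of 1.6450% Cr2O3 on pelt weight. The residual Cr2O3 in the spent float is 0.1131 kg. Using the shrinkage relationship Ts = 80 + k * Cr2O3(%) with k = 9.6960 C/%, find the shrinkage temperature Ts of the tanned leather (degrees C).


Offered = pelt * offer_pct / 100 = 25.4710 * 1.6450 / 100 = 0.4190 kg
Uptake = offered - residual = 0.4190 - 0.1131 = 0.3059 kg
Cr2O3% on pelt = uptake / pelt * 100 = 0.3059 / 25.4710 * 100 = 1.2010 %
Ts = 80 + k * Cr2O3% = 80 + 9.6960 * 1.2010 = 91.6446 C


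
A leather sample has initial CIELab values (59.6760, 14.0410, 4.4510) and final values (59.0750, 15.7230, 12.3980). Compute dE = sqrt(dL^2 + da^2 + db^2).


dL = -0.6010, da = 1.6820, db = 7.9470
dE = sqrt((-0.6010)^2 + 1.6820^2 + 7.9470^2) = 8.1453


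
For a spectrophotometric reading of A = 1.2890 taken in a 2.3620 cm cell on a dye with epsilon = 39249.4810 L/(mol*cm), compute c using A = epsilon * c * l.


Formula: c = A / (epsilon * l)
Substituting: c = 1.2890 / (39249.4810 * 2.3620)
Result: 1.3904e-05 mol/L


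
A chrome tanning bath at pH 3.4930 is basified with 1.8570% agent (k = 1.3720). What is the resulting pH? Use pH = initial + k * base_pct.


Formula: pH_final = pH_initial + k * base_pct
Substituting: pH_final = 3.4930 + 1.3720 * 1.8570
Result: 6.0408


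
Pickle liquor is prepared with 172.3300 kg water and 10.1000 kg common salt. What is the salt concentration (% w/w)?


Formula: Conc = salt / (water + salt) * 100
Substituting: Conc = 10.1000 / (172.3300 + 10.1000) * 100
Result: 5.5364 %


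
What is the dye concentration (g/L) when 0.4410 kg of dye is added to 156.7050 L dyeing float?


Formula: Conc = dye_mass(kg) / volume(L) * 1000
Substituting: Conc = 0.4410 / 156.7050 * 1000
Result: 2.8142 g/L


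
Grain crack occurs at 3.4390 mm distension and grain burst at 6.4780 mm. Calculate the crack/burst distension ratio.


Formula: Ratio = crack / burst
Substituting: Ratio = 3.4390 / 6.4780
Result: 0.5309


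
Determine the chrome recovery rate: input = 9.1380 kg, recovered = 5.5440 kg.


Formula: Recovery = recovered / input * 100
Substituting: Recovery = 5.5440 / 9.1380 * 100
Result: 60.6697 %


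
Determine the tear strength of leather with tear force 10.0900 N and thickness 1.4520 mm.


Formula: Tear strength = force / thickness
Substituting: Tear strength = 10.0900 / 1.4520
Result: 6.9490 N/mm


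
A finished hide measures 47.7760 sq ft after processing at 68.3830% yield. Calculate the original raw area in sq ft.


Formula: raw = finished * 100 / yield
Substituting: raw = 47.7760 * 100 / 68.3830
Result: 69.8653 sq ft


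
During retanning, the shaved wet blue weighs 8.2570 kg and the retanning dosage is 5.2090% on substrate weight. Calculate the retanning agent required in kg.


Formula: Retan = substrate * pct / 100
Substituting: Retan = 8.2570 * 5.2090 / 100
Result: 0.4301 kg


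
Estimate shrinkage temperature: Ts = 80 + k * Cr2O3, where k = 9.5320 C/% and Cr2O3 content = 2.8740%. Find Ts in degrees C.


Formula: Ts = 80 + k * Cr2O3
Substituting: Ts = 80 + 9.5320 * 2.8740
Result: 107.3950 C


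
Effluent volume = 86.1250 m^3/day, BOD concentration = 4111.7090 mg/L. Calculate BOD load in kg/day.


Formula: BOD_load = volume * conc / 1000
Substituting: BOD_load = 86.1250 * 4111.7090 / 1000
Result: 354.1209 kg/day


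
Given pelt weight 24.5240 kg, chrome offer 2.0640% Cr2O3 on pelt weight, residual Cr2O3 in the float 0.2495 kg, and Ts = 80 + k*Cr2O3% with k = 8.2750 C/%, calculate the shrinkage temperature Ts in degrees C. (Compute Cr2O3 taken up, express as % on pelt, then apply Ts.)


Offered = pelt * offer_pct / 100 = 24.5240 * 2.0640 / 100 = 0.5062 kg
Uptake = offered - residual = 0.5062 - 0.2495 = 0.2567 kg
Cr2O3% on pelt = uptake / pelt * 100 = 0.2567 / 24.5240 * 100 = 1.0466 %
Ts = 80 + k * Cr2O3% = 80 + 8.2750 * 1.0466 = 88.6609 C


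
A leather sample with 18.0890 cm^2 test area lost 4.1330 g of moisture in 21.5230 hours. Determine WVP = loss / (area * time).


Formula: WVP = loss / (area * time)
Substituting: WVP = 4.1330 / (18.0890 * 21.5230)
Result: 0.0106157 g/(cm^2*hr)


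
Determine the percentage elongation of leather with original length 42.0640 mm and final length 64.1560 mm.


Formula: Elongation = (Lf - L0) / L0 * 100
Substituting: Elongation = (64.1560 - 42.0640) / 42.0640 * 100
Result: 52.5200 %


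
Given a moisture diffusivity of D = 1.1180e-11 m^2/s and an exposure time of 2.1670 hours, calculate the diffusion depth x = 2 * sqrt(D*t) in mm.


t = 2.1670 hr * 3600 = 7801.2000 s
D * t = 1.1180e-11 * 7801.2000 = 8.7217e-08
x = 2 * sqrt(D*t) = 2 * sqrt(8.7217e-08) = 5.9065e-04 m = 0.5907 mm


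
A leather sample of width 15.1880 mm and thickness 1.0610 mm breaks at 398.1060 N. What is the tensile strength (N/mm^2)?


Formula: TS = force / (width * thickness)
Substituting: TS = 398.1060 / (15.1880 * 1.0610)
Result: 24.7049 N/mm^2


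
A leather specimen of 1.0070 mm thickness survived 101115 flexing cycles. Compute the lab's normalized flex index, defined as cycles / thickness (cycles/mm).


Formula: Index = cycles / thickness
Substituting: Index = 101115 / 1.0070
Result: 100412.1152 cycles/mm


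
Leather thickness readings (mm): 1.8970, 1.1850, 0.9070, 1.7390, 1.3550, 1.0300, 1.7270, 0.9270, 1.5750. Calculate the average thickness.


Formula: Average = sum / n
Substituting: Average = 12.3420 / 9
Result: 1.3713 mm


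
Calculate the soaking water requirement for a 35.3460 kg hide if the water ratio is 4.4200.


Formula: Water = hide_weight * ratio
Substituting: Water = 35.3460 * 4.4200
Result: 156.2293 kg


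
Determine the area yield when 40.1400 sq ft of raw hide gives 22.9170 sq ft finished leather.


Formula: Yield = finished / raw * 100
Substituting: Yield = 22.9170 / 40.1400 * 100
Result: 57.0927 %


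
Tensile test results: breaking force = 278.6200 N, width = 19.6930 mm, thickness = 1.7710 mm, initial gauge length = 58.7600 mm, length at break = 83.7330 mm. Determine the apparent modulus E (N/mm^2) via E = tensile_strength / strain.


TS = F / (w * t) = 278.6200 / (19.6930 * 1.7710) = 7.9888 N/mm^2
strain = (Lf - L0) / L0 = (83.7330 - 58.7600) / 58.7600 = 0.4250
E = TS / strain = 7.9888 / 0.4250 = 18.7972 N/mm^2


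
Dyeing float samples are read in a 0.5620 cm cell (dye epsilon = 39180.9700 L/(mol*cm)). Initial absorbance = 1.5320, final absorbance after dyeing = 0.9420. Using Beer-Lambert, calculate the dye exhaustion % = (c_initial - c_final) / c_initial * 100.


c_initial = A_i / (epsilon * l) = 1.5320 / (39180.9700 * 0.5620) = 6.9574e-05 mol/L
c_final = A_f / (epsilon * l) = 0.9420 / (39180.9700 * 0.5620) = 4.2780e-05 mol/L
Exhaustion = (c_initial - c_final) / c_initial * 100 = (6.9574e-05 - 4.2780e-05) / 6.9574e-05 * 100 = 38.5117 %


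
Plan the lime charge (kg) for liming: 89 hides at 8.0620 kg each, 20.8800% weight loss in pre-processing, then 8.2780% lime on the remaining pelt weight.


Total_raw = N * avg_wt = 89 * 8.0620 = 717.5180 kg
Substrate = Total_raw * (1 - loss/100) = 717.5180 * (1 - 20.8800/100) = 567.7002 kg
Lime = Substrate * pct / 100 = 567.7002 * 8.2780 / 100 = 46.9942 kg


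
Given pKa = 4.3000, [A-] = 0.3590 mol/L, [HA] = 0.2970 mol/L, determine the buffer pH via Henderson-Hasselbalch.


ratio = [A-] / [HA] = 0.3590 / 0.2970 = 1.2088
log10(ratio) = 0.082338
pH = pKa + log10(ratio) = 4.3000 + 0.082338 = 4.3823


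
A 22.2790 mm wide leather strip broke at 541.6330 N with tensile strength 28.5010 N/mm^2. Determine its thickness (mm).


Formula: t = F / (TS * w)
Substituting: t = 541.6330 / (28.5010 * 22.2790)
Result: 0.8530 mm


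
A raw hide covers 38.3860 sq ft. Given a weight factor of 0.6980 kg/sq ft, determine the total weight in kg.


Formula: Weight = area * weight_per_sqft
Substituting: Weight = 38.3860 * 0.6980
Result: 26.7934 kg


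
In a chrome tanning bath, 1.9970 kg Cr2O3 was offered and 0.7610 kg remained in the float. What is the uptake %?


Formula: Uptake = (offered - residual) / offered * 100
Substituting: Uptake = (1.9970 - 0.7610) / 1.9970 * 100
Result: 61.8928 %


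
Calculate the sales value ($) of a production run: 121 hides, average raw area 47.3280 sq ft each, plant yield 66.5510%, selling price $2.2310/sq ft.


Raw_total = N * avg_area = 121 * 47.3280 = 5726.6880 sq ft
Finished = Raw_total * yield / 100 = 5726.6880 * 66.5510 / 100 = 3811.1681 sq ft
Value = Finished * price = 3811.1681 * 2.2310 = 8502.7161 $


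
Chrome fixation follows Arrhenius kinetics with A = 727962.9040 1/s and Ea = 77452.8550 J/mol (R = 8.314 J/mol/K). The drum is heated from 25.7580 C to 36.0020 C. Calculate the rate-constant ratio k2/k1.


T1 = 25.7580 + 273.15 = 298.9080 K; T2 = 36.0020 + 273.15 = 309.1520 K
k1 = A * exp(-Ea/(R*T1)) = 727962.9040 * exp(-77452.8550/(8.314*298.9080)) = 2.1214e-08 1/s
k2 = A * exp(-Ea/(R*T2)) = 727962.9040 * exp(-77452.8550/(8.314*309.1520)) = 5.9583e-08 1/s
k2/k1 = 5.9583e-08 / 2.1214e-08 = 2.8087


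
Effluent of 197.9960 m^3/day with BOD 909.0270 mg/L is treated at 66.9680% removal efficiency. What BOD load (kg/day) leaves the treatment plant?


Load_in = volume * conc / 1000 = 197.9960 * 909.0270 / 1000 = 179.9837 kg/day
Removed = Load_in * eff / 100 = 179.9837 * 66.9680 / 100 = 120.5315 kg/day
Load_out = Load_in - Removed = 179.9837 - 120.5315 = 59.4522 kg/day


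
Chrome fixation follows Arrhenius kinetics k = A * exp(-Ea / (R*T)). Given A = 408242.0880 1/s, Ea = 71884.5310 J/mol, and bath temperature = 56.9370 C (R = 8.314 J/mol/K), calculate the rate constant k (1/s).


T_K = T_C + 273.15 = 56.9370 + 273.15 = 330.0870 K
exponent = -Ea / (R * T_K) = -71884.5310 / (8.314 * 330.0870) = -26.1937
k = A * exp(exponent) = 408242.0880 * exp(-26.1937) = 1.7184e-06 1/s


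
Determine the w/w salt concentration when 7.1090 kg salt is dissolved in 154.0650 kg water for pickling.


Formula: Conc = salt / (water + salt) * 100
Substituting: Conc = 7.1090 / (154.0650 + 7.1090) * 100
Result: 4.4108 %


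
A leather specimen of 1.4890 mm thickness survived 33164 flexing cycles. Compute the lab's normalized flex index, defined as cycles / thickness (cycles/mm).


Formula: Index = cycles / thickness
Substituting: Index = 33164 / 1.4890
Result: 22272.6662 cycles/mm


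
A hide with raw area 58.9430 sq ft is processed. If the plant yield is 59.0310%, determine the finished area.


Formula: finished = raw * yield / 100
Substituting: finished = 58.9430 * 59.0310 / 100
Result: 34.7946 sq ft


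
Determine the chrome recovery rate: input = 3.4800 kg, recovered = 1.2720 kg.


Formula: Recovery = recovered / input * 100
Substituting: Recovery = 1.2720 / 3.4800 * 100
Result: 36.5517 %


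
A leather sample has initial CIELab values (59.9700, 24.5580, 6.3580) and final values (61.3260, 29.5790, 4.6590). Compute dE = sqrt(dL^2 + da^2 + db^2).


dL = 1.3560, da = 5.0210, db = -1.6990
dE = sqrt(1.3560^2 + 5.0210^2 + (-1.6990)^2) = 5.4714


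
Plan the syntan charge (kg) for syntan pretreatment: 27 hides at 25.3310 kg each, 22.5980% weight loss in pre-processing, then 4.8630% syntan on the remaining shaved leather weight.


Total_raw = N * avg_wt = 27 * 25.3310 = 683.9370 kg
Substrate = Total_raw * (1 - loss/100) = 683.9370 * (1 - 22.5980/100) = 529.3809 kg
Syntan = Substrate * pct / 100 = 529.3809 * 4.8630 / 100 = 25.7438 kg


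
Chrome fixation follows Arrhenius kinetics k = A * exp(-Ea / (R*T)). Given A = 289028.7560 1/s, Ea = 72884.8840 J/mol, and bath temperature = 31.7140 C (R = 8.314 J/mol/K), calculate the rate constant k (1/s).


T_K = T_C + 273.15 = 31.7140 + 273.15 = 304.8640 K
exponent = -Ea / (R * T_K) = -72884.8840 / (8.314 * 304.8640) = -28.7555
k = A * exp(exponent) = 289028.7560 * exp(-28.7555) = 9.3880e-08 1/s


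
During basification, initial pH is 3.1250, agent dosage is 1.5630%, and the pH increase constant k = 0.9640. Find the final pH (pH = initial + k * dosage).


Formula: pH_final = pH_initial + k * base_pct
Substituting: pH_final = 3.1250 + 0.9640 * 1.5630
Result: 4.6317


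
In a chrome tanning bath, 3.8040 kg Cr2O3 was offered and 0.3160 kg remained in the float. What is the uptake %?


Formula: Uptake = (offered - residual) / offered * 100
Substituting: Uptake = (3.8040 - 0.3160) / 3.8040 * 100
Result: 91.6930 %


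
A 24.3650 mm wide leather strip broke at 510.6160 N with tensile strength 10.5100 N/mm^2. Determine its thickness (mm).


Formula: t = F / (TS * w)
Substituting: t = 510.6160 / (10.5100 * 24.3650)
Result: 1.9940 mm


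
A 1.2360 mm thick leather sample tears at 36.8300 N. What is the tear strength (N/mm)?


Formula: Tear strength = force / thickness
Substituting: Tear strength = 36.8300 / 1.2360
Result: 29.7977 N/mm


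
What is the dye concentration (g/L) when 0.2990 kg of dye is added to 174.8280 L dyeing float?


Formula: Conc = dye_mass(kg) / volume(L) * 1000
Substituting: Conc = 0.2990 / 174.8280 * 1000
Result: 1.7103 g/L


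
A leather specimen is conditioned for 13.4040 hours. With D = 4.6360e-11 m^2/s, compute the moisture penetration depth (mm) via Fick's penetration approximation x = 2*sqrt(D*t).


t = 13.4040 hr * 3600 = 48254.4000 s
D * t = 4.6360e-11 * 48254.4000 = 2.2371e-06
x = 2 * sqrt(D*t) = 2 * sqrt(2.2371e-06) = 0.00299137 m = 2.9914 mm


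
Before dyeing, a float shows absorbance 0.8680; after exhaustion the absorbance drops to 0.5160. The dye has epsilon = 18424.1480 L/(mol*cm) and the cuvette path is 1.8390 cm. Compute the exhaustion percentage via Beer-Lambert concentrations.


c_initial = A_i / (epsilon * l) = 0.8680 / (18424.1480 * 1.8390) = 2.5618e-05 mol/L
c_final = A_f / (epsilon * l) = 0.5160 / (18424.1480 * 1.8390) = 1.5229e-05 mol/L
Exhaustion = (c_initial - c_final) / c_initial * 100 = (2.5618e-05 - 1.5229e-05) / 2.5618e-05 * 100 = 40.5530 %


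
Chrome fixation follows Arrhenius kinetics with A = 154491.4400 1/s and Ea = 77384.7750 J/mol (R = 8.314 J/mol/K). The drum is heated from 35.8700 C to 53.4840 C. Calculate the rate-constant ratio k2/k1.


T1 = 35.8700 + 273.15 = 309.0200 K; T2 = 53.4840 + 273.15 = 326.6340 K
k1 = A * exp(-Ea/(R*T1)) = 154491.4400 * exp(-77384.7750/(8.314*309.0200)) = 1.2818e-08 1/s
k2 = A * exp(-Ea/(R*T2)) = 154491.4400 * exp(-77384.7750/(8.314*326.6340)) = 6.5049e-08 1/s
k2/k1 = 6.5049e-08 / 1.2818e-08 = 5.0747


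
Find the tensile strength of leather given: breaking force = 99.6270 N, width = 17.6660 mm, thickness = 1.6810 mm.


Formula: TS = force / (width * thickness)
Substituting: TS = 99.6270 / (17.6660 * 1.6810)
Result: 3.3548 N/mm^2


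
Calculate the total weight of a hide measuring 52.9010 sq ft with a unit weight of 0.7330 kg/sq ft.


Formula: Weight = area * weight_per_sqft
Substituting: Weight = 52.9010 * 0.7330
Result: 38.7764 kg


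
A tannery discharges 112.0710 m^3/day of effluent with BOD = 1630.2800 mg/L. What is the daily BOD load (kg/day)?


Formula: BOD_load = volume * conc / 1000
Substituting: BOD_load = 112.0710 * 1630.2800 / 1000
Result: 182.7071 kg/day


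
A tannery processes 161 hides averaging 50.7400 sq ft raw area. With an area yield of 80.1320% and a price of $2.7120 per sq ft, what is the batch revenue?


Raw_total = N * avg_area = 161 * 50.7400 = 8169.1400 sq ft
Finished = Raw_total * yield / 100 = 8169.1400 * 80.1320 / 100 = 6546.0953 sq ft
Value = Finished * price = 6546.0953 * 2.7120 = 17753.0104 $


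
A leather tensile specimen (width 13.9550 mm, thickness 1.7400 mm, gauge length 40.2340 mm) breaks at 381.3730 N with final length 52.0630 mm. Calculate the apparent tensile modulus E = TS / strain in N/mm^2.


TS = F / (w * t) = 381.3730 / (13.9550 * 1.7400) = 15.7062 N/mm^2
strain = (Lf - L0) / L0 = (52.0630 - 40.2340) / 40.2340 = 0.2940
E = TS / strain = 15.7062 / 0.2940 = 53.4215 N/mm^2


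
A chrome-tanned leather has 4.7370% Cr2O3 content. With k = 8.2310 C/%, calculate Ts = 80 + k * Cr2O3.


Formula: Ts = 80 + k * Cr2O3
Substituting: Ts = 80 + 8.2310 * 4.7370
Result: 118.9902 C


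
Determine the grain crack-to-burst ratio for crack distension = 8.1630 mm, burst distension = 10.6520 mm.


Formula: Ratio = crack / burst
Substituting: Ratio = 8.1630 / 10.6520
Result: 0.7663


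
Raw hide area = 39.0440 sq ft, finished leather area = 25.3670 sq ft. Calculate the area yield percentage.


Formula: Yield = finished / raw * 100
Substituting: Yield = 25.3670 / 39.0440 * 100
Result: 64.9703 %


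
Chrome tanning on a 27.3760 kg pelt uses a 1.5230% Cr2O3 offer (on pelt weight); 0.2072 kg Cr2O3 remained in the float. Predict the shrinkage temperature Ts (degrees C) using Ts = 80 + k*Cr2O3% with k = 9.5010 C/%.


Offered = pelt * offer_pct / 100 = 27.3760 * 1.5230 / 100 = 0.4169 kg
Uptake = offered - residual = 0.4169 - 0.2072 = 0.2097 kg
Cr2O3% on pelt = uptake / pelt * 100 = 0.2097 / 27.3760 * 100 = 0.7661 %
Ts = 80 + k * Cr2O3% = 80 + 9.5010 * 0.7661 = 87.2790 C


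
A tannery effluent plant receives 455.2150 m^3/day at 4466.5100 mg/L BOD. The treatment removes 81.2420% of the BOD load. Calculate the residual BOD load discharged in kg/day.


Load_in = volume * conc / 1000 = 455.2150 * 4466.5100 / 1000 = 2033.2223 kg/day
Removed = Load_in * eff / 100 = 2033.2223 * 81.2420 / 100 = 1651.8305 kg/day
Load_out = Load_in - Removed = 2033.2223 - 1651.8305 = 381.3918 kg/day


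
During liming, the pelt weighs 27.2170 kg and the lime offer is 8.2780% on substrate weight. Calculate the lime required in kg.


Formula: Lime = substrate * pct / 100
Substituting: Lime = 27.2170 * 8.2780 / 100
Result: 2.2530 kg


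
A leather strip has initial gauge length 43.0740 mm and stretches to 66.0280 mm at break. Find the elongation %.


Formula: Elongation = (Lf - L0) / L0 * 100
Substituting: Elongation = (66.0280 - 43.0740) / 43.0740 * 100
Result: 53.2897 %


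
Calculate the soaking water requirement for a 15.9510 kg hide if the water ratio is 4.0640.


Formula: Water = hide_weight * ratio
Substituting: Water = 15.9510 * 4.0640
Result: 64.8249 kg


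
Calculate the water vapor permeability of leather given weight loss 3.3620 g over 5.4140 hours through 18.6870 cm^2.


Formula: WVP = loss / (area * time)
Substituting: WVP = 3.3620 / (18.6870 * 5.4140)
Result: 0.0332307 g/(cm^2*hr)


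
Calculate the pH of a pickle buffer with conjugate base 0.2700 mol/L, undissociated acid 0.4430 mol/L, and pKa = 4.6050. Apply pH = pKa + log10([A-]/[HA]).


ratio = [A-] / [HA] = 0.2700 / 0.4430 = 0.6095
log10(ratio) = -0.2150
pH = pKa + log10(ratio) = 4.6050 - 0.2150 = 4.3900


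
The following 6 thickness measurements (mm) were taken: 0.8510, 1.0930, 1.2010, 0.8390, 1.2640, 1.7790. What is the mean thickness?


Formula: Average = sum / n
Substituting: Average = 7.0270 / 6
Result: 1.1712 mm


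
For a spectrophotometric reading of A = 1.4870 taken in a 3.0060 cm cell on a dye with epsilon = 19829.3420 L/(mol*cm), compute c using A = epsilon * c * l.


Formula: c = A / (epsilon * l)
Substituting: c = 1.4870 / (19829.3420 * 3.0060)
Result: 2.4947e-05 mol/L


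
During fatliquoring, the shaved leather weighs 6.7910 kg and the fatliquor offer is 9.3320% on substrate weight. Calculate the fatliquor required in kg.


Formula: Fat = substrate * pct / 100
Substituting: Fat = 6.7910 * 9.3320 / 100
Result: 0.6337 kg


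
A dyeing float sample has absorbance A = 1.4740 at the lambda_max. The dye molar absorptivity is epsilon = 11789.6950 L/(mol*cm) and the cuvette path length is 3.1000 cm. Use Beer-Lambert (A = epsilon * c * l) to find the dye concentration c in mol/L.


Formula: c = A / (epsilon * l)
Substituting: c = 1.4740 / (11789.6950 * 3.1000)
Result: 4.0330e-05 mol/L


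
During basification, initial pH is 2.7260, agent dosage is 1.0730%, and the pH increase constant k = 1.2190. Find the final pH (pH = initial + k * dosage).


Formula: pH_final = pH_initial + k * base_pct
Substituting: pH_final = 2.7260 + 1.2190 * 1.0730
Result: 4.0340


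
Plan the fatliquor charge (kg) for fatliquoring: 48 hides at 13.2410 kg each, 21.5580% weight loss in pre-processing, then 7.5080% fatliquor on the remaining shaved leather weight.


Total_raw = N * avg_wt = 48 * 13.2410 = 635.5680 kg
Substrate = Total_raw * (1 - loss/100) = 635.5680 * (1 - 21.5580/100) = 498.5523 kg
Fat = Substrate * pct / 100 = 498.5523 * 7.5080 / 100 = 37.4313 kg


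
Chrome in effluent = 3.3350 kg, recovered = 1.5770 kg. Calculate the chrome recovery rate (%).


Formula: Recovery = recovered / input * 100
Substituting: Recovery = 1.5770 / 3.3350 * 100
Result: 47.2864 %


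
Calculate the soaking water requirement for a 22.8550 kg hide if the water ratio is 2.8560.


Formula: Water = hide_weight * ratio
Substituting: Water = 22.8550 * 2.8560
Result: 65.2739 kg


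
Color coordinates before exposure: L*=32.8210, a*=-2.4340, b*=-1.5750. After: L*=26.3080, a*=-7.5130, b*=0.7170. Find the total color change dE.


dL = -6.5130, da = -5.0790, db = 2.2920
dE = sqrt((-6.5130)^2 + (-5.0790)^2 + 2.2920^2) = 8.5714


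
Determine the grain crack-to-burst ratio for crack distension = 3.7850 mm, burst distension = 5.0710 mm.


Formula: Ratio = crack / burst
Substituting: Ratio = 3.7850 / 5.0710
Result: 0.7464


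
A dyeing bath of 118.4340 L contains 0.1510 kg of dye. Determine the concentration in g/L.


Formula: Conc = dye_mass(kg) / volume(L) * 1000
Substituting: Conc = 0.1510 / 118.4340 * 1000
Result: 1.2750 g/L


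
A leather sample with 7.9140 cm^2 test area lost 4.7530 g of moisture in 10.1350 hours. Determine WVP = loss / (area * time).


Formula: WVP = loss / (area * time)
Substituting: WVP = 4.7530 / (7.9140 * 10.1350)
Result: 0.0592581 g/(cm^2*hr)


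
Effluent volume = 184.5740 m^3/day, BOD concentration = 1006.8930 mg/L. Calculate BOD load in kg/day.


Formula: BOD_load = volume * conc / 1000
Substituting: BOD_load = 184.5740 * 1006.8930 / 1000
Result: 185.8463 kg/day


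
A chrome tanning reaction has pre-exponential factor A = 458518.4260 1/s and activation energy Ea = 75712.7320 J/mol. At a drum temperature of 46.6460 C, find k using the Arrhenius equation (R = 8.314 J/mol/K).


T_K = T_C + 273.15 = 46.6460 + 273.15 = 319.7960 K
exponent = -Ea / (R * T_K) = -75712.7320 / (8.314 * 319.7960) = -28.4765
k = A * exp(exponent) = 458518.4260 * exp(-28.4765) = 1.9688e-07 1/s


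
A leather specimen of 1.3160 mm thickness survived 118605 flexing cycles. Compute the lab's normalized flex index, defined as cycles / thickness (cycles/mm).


Formula: Index = cycles / thickness
Substituting: Index = 118605 / 1.3160
Result: 90125.3799 cycles/mm


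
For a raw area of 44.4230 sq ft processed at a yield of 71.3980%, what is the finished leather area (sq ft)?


Formula: finished = raw * yield / 100
Substituting: finished = 44.4230 * 71.3980 / 100
Result: 31.7171 sq ft


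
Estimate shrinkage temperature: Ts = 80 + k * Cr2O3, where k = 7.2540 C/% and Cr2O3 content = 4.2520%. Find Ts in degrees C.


Formula: Ts = 80 + k * Cr2O3
Substituting: Ts = 80 + 7.2540 * 4.2520
Result: 110.8440 C


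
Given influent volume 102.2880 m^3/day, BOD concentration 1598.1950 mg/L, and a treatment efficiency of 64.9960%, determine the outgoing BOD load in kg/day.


Load_in = volume * conc / 1000 = 102.2880 * 1598.1950 / 1000 = 163.4762 kg/day
Removed = Load_in * eff / 100 = 163.4762 * 64.9960 / 100 = 106.2530 kg/day
Load_out = Load_in - Removed = 163.4762 - 106.2530 = 57.2232 kg/day


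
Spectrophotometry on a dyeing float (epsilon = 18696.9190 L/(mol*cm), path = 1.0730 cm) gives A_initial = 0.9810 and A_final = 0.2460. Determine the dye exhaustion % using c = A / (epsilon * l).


c_initial = A_i / (epsilon * l) = 0.9810 / (18696.9190 * 1.0730) = 4.8899e-05 mol/L
c_final = A_f / (epsilon * l) = 0.2460 / (18696.9190 * 1.0730) = 1.2262e-05 mol/L
Exhaustion = (c_initial - c_final) / c_initial * 100 = (4.8899e-05 - 1.2262e-05) / 4.8899e-05 * 100 = 74.9235 %


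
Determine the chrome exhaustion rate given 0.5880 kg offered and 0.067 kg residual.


Formula: Uptake = (offered - residual) / offered * 100
Substituting: Uptake = (0.5880 - 0.067) / 0.5880 * 100
Result: 88.6054 %


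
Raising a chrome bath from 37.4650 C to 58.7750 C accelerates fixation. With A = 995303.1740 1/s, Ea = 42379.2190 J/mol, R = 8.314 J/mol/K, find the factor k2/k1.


T1 = 37.4650 + 273.15 = 310.6150 K; T2 = 58.7750 + 273.15 = 331.9250 K
k1 = A * exp(-Ea/(R*T1)) = 995303.1740 * exp(-42379.2190/(8.314*310.6150)) = 0.0742997 1/s
k2 = A * exp(-Ea/(R*T2)) = 995303.1740 * exp(-42379.2190/(8.314*331.9250)) = 0.2131 1/s
k2/k1 = 0.2131 / 0.0742997 = 2.8679


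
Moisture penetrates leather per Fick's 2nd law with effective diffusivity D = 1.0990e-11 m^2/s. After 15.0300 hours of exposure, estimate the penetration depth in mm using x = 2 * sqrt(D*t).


t = 15.0300 hr * 3600 = 54108.0000 s
D * t = 1.0990e-11 * 54108.0000 = 5.9465e-07
x = 2 * sqrt(D*t) = 2 * sqrt(5.9465e-07) = 0.00154227 m = 1.5423 mm


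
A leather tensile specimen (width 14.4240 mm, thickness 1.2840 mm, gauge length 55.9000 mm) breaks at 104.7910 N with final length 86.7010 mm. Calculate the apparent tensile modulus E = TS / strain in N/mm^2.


TS = F / (w * t) = 104.7910 / (14.4240 * 1.2840) = 5.6581 N/mm^2
strain = (Lf - L0) / L0 = (86.7010 - 55.9000) / 55.9000 = 0.5510
E = TS / strain = 5.6581 / 0.5510 = 10.2688 N/mm^2


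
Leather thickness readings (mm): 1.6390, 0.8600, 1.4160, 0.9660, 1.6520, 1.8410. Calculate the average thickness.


Formula: Average = sum / n
Substituting: Average = 8.3740 / 6
Result: 1.3957 mm


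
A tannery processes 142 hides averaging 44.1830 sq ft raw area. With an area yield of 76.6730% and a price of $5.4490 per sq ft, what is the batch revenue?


Raw_total = N * avg_area = 142 * 44.1830 = 6273.9860 sq ft
Finished = Raw_total * yield / 100 = 6273.9860 * 76.6730 / 100 = 4810.4533 sq ft
Value = Finished * price = 4810.4533 * 5.4490 = 26212.1600 $


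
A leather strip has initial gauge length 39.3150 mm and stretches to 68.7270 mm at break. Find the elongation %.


Formula: Elongation = (Lf - L0) / L0 * 100
Substituting: Elongation = (68.7270 - 39.3150) / 39.3150 * 100
Result: 74.8111 %


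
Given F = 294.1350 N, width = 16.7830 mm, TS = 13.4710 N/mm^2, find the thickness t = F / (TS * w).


Formula: t = F / (TS * w)
Substituting: t = 294.1350 / (13.4710 * 16.7830)
Result: 1.3010 mm


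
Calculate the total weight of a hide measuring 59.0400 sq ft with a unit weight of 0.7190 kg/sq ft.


Formula: Weight = area * weight_per_sqft
Substituting: Weight = 59.0400 * 0.7190
Result: 42.4498 kg


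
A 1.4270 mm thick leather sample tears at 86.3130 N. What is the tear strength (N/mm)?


Formula: Tear strength = force / thickness
Substituting: Tear strength = 86.3130 / 1.4270
Result: 60.4856 N/mm


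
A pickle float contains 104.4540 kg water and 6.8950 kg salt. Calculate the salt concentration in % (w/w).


Formula: Conc = salt / (water + salt) * 100
Substituting: Conc = 6.8950 / (104.4540 + 6.8950) * 100
Result: 6.1922 %


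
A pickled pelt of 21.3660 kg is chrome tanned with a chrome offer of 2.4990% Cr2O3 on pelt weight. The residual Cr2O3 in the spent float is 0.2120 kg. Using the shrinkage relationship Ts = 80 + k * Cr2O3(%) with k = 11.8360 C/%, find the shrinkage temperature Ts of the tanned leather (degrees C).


Offered = pelt * offer_pct / 100 = 21.3660 * 2.4990 / 100 = 0.5339 kg
Uptake = offered - residual = 0.5339 - 0.2120 = 0.3219 kg
Cr2O3% on pelt = uptake / pelt * 100 = 0.3219 / 21.3660 * 100 = 1.5068 %
Ts = 80 + k * Cr2O3% = 80 + 11.8360 * 1.5068 = 97.8341 C


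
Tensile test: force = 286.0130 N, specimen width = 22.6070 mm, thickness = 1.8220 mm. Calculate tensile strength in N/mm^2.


Formula: TS = force / (width * thickness)
Substituting: TS = 286.0130 / (22.6070 * 1.8220)
Result: 6.9438 N/mm^2


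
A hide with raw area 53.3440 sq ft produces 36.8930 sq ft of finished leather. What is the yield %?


Formula: Yield = finished / raw * 100
Substituting: Yield = 36.8930 / 53.3440 * 100
Result: 69.1605 %


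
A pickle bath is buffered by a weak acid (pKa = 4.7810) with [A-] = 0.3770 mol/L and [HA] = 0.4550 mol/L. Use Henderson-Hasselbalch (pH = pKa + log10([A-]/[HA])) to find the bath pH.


ratio = [A-] / [HA] = 0.3770 / 0.4550 = 0.8286
log10(ratio) = -0.08167
pH = pKa + log10(ratio) = 4.7810 - 0.08167 = 4.6993


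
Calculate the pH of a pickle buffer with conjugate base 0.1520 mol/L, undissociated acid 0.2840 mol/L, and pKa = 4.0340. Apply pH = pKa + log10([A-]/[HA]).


ratio = [A-] / [HA] = 0.1520 / 0.2840 = 0.5352
log10(ratio) = -0.2715
pH = pKa + log10(ratio) = 4.0340 - 0.2715 = 3.7625


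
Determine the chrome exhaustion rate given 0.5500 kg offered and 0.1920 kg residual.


Formula: Uptake = (offered - residual) / offered * 100
Substituting: Uptake = (0.5500 - 0.1920) / 0.5500 * 100
Result: 65.0909 %


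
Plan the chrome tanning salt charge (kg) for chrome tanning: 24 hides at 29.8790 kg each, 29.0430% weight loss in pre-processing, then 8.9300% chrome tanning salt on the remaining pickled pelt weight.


Total_raw = N * avg_wt = 24 * 29.8790 = 717.0960 kg
Substrate = Total_raw * (1 - loss/100) = 717.0960 * (1 - 29.0430/100) = 508.8298 kg
Chrome = Substrate * pct / 100 = 508.8298 * 8.9300 / 100 = 45.4385 kg


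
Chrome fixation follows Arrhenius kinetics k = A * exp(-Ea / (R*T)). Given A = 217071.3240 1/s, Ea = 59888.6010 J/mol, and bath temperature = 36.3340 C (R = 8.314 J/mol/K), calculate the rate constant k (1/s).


T_K = T_C + 273.15 = 36.3340 + 273.15 = 309.4840 K
exponent = -Ea / (R * T_K) = -59888.6010 / (8.314 * 309.4840) = -23.2753
k = A * exp(exponent) = 217071.3240 * exp(-23.2753) = 1.6914e-05 1/s


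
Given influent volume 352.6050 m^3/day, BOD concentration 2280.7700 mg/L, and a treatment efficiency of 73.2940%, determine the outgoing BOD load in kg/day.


Load_in = volume * conc / 1000 = 352.6050 * 2280.7700 / 1000 = 804.2109 kg/day
Removed = Load_in * eff / 100 = 804.2109 * 73.2940 / 100 = 589.4383 kg/day
Load_out = Load_in - Removed = 804.2109 - 589.4383 = 214.7726 kg/day


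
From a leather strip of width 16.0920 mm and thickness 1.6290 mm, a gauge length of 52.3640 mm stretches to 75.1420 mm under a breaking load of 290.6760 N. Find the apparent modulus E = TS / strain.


TS = F / (w * t) = 290.6760 / (16.0920 * 1.6290) = 11.0886 N/mm^2
strain = (Lf - L0) / L0 = (75.1420 - 52.3640) / 52.3640 = 0.4350
E = TS / strain = 11.0886 / 0.4350 = 25.4915 N/mm^2


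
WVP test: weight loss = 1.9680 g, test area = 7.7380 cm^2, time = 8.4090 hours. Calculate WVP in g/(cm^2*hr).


Formula: WVP = loss / (area * time)
Substituting: WVP = 1.9680 / (7.7380 * 8.4090)
Result: 0.0302449 g/(cm^2*hr)


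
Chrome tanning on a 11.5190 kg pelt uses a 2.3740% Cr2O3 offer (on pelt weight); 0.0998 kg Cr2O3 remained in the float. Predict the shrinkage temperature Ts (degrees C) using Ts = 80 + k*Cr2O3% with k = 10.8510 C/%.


Offered = pelt * offer_pct / 100 = 11.5190 * 2.3740 / 100 = 0.2735 kg
Uptake = offered - residual = 0.2735 - 0.0998 = 0.1737 kg
Cr2O3% on pelt = uptake / pelt * 100 = 0.1737 / 11.5190 * 100 = 1.5076 %
Ts = 80 + k * Cr2O3% = 80 + 10.8510 * 1.5076 = 96.3590 C


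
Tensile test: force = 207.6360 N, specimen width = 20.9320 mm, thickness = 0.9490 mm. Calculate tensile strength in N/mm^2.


Formula: TS = force / (width * thickness)
Substituting: TS = 207.6360 / (20.9320 * 0.9490)
Result: 10.4526 N/mm^2


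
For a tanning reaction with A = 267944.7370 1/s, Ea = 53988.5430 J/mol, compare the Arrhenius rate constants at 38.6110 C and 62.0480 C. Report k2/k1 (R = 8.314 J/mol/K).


T1 = 38.6110 + 273.15 = 311.7610 K; T2 = 62.0480 + 273.15 = 335.1980 K
k1 = A * exp(-Ea/(R*T1)) = 267944.7370 * exp(-53988.5430/(8.314*311.7610)) = 2.4104e-04 1/s
k2 = A * exp(-Ea/(R*T2)) = 267944.7370 * exp(-53988.5430/(8.314*335.1980)) = 0.00103416 1/s
k2/k1 = 0.00103416 / 2.4104e-04 = 4.2903


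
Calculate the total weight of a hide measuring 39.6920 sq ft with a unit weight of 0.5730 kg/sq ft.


Formula: Weight = area * weight_per_sqft
Substituting: Weight = 39.6920 * 0.5730
Result: 22.7435 kg


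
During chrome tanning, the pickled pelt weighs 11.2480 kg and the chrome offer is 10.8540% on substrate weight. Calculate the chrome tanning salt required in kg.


Formula: Chrome = substrate * pct / 100
Substituting: Chrome = 11.2480 * 10.8540 / 100
Result: 1.2209 kg


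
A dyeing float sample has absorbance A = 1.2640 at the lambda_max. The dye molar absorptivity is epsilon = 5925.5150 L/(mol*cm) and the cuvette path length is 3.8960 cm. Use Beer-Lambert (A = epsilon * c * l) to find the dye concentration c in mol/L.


Formula: c = A / (epsilon * l)
Substituting: c = 1.2640 / (5925.5150 * 3.8960)
Result: 5.4752e-05 mol/L


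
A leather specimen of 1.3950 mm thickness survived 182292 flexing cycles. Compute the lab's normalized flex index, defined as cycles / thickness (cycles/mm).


Formula: Index = cycles / thickness
Substituting: Index = 182292 / 1.3950
Result: 130675.2688 cycles/mm


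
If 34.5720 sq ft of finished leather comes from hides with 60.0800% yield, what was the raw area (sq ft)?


Formula: raw = finished * 100 / yield
Substituting: raw = 34.5720 * 100 / 60.0800
Result: 57.5433 sq ft


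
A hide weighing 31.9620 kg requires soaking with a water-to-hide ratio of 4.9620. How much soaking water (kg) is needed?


Formula: Water = hide_weight * ratio
Substituting: Water = 31.9620 * 4.9620
Result: 158.5954 kg


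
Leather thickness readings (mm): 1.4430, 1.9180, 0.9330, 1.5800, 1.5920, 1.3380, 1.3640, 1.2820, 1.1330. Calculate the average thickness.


Formula: Average = sum / n
Substituting: Average = 12.5830 / 9
Result: 1.3981 mm


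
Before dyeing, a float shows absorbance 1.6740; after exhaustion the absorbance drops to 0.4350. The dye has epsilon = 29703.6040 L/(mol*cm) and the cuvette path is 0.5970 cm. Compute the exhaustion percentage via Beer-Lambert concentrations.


c_initial = A_i / (epsilon * l) = 1.6740 / (29703.6040 * 0.5970) = 9.4400e-05 mol/L
c_final = A_f / (epsilon * l) = 0.4350 / (29703.6040 * 0.5970) = 2.4530e-05 mol/L
Exhaustion = (c_initial - c_final) / c_initial * 100 = (9.4400e-05 - 2.4530e-05) / 9.4400e-05 * 100 = 74.0143 %


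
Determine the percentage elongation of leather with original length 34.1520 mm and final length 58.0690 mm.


Formula: Elongation = (Lf - L0) / L0 * 100
Substituting: Elongation = (58.0690 - 34.1520) / 34.1520 * 100
Result: 70.0310 %


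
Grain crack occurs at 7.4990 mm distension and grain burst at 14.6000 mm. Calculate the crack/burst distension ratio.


Formula: Ratio = crack / burst
Substituting: Ratio = 7.4990 / 14.6000
Result: 0.5136
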